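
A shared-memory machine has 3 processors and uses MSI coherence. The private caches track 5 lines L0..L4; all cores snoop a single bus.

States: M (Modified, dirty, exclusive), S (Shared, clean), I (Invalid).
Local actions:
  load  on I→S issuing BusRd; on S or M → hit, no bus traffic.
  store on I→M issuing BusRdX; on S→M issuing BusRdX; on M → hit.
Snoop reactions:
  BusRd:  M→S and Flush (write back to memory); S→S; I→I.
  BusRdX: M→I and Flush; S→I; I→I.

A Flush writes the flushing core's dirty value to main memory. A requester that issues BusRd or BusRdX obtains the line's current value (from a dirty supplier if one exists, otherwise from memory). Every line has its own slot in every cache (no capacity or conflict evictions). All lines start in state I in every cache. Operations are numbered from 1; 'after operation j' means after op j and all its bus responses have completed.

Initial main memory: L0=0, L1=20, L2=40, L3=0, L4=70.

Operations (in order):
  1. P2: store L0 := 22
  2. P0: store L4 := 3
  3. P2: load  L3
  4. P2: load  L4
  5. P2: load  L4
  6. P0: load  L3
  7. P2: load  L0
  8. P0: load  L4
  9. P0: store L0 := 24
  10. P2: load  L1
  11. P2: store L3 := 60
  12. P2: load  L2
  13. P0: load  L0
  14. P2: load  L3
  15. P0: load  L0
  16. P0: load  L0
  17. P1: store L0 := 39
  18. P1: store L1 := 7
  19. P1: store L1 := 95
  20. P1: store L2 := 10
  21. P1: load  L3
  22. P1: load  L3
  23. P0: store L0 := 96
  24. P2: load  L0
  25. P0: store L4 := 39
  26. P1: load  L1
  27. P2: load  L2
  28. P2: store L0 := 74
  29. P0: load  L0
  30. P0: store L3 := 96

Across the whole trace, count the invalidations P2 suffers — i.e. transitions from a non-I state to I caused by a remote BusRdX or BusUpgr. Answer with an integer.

invalidations = 5

  op1 P2: store L0 := 22 → I/I/M on L0; bus BusRdX; mem=0
  op2 P0: store L4 := 3 → M/I/I on L4; bus BusRdX; mem=70
  op3 P2: load  L3 → I/I/S on L3; bus BusRd; mem=0
  op4 P2: load  L4 → S/I/S on L4; bus BusRd Flush; mem=3
  op5 P2: load  L4 → S/I/S on L4; bus (none); mem=3
  op6 P0: load  L3 → S/I/S on L3; bus BusRd; mem=0
  op7 P2: load  L0 → I/I/M on L0; bus (none); mem=0
  op8 P0: load  L4 → S/I/S on L4; bus (none); mem=3
  op9 P0: store L0 := 24 → M/I/I on L0; bus BusRdX Flush; mem=22
  op10 P2: load  L1 → I/I/S on L1; bus BusRd; mem=20
  op11 P2: store L3 := 60 → I/I/M on L3; bus BusRdX; mem=0
  op12 P2: load  L2 → I/I/S on L2; bus BusRd; mem=40
  op13 P0: load  L0 → M/I/I on L0; bus (none); mem=22
  op14 P2: load  L3 → I/I/M on L3; bus (none); mem=0
  op15 P0: load  L0 → M/I/I on L0; bus (none); mem=22
  op16 P0: load  L0 → M/I/I on L0; bus (none); mem=22
  op17 P1: store L0 := 39 → I/M/I on L0; bus BusRdX Flush; mem=24
  op18 P1: store L1 := 7 → I/M/I on L1; bus BusRdX; mem=20
  op19 P1: store L1 := 95 → I/M/I on L1; bus (none); mem=20
  op20 P1: store L2 := 10 → I/M/I on L2; bus BusRdX; mem=40
  op21 P1: load  L3 → I/S/S on L3; bus BusRd Flush; mem=60
  op22 P1: load  L3 → I/S/S on L3; bus (none); mem=60
  op23 P0: store L0 := 96 → M/I/I on L0; bus BusRdX Flush; mem=39
  op24 P2: load  L0 → S/I/S on L0; bus BusRd Flush; mem=96
  op25 P0: store L4 := 39 → M/I/I on L4; bus BusRdX; mem=3
  op26 P1: load  L1 → I/M/I on L1; bus (none); mem=20
  op27 P2: load  L2 → I/S/S on L2; bus BusRd Flush; mem=10
  op28 P2: store L0 := 74 → I/I/M on L0; bus BusRdX; mem=96
  op29 P0: load  L0 → S/I/S on L0; bus BusRd Flush; mem=74
  op30 P0: store L3 := 96 → M/I/I on L3; bus BusRdX; mem=60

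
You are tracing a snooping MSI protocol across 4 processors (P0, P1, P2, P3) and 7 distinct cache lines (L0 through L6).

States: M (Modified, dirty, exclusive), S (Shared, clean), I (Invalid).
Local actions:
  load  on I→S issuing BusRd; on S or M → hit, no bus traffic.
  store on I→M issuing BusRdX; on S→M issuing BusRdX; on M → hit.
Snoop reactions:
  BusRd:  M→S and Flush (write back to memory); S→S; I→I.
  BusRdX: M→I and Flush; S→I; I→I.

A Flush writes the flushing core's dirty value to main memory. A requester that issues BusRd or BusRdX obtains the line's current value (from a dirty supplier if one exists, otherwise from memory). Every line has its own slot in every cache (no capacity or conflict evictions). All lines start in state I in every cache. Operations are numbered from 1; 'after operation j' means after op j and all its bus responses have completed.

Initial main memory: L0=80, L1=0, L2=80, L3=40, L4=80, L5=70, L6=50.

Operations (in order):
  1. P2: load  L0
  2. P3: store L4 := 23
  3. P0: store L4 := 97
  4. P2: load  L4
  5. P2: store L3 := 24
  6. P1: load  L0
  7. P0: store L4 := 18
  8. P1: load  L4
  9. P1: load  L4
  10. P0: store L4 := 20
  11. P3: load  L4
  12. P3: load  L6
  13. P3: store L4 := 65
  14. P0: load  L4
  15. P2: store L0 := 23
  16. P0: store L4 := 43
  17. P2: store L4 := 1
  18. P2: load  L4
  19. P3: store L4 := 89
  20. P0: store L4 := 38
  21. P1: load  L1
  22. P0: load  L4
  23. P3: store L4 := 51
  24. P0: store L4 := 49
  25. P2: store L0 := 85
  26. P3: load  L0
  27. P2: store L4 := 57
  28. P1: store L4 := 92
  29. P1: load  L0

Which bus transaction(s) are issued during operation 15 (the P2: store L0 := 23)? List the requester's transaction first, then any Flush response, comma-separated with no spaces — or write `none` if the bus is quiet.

step 1: P2: load  L0  ⟶  IISI  (L0)  txn=BusRd  M[L0]=80
step 2: P3: store L4 := 23  ⟶  IIIM  (L4)  txn=BusRdX  M[L4]=80
step 3: P0: store L4 := 97  ⟶  MIII  (L4)  txn=BusRdX+Flush  M[L4]=23
step 4: P2: load  L4  ⟶  SISI  (L4)  txn=BusRd+Flush  M[L4]=97
step 5: P2: store L3 := 24  ⟶  IIMI  (L3)  txn=BusRdX  M[L3]=40
step 6: P1: load  L0  ⟶  ISSI  (L0)  txn=BusRd  M[L0]=80
step 7: P0: store L4 := 18  ⟶  MIII  (L4)  txn=BusRdX  M[L4]=97
step 8: P1: load  L4  ⟶  SSII  (L4)  txn=BusRd+Flush  M[L4]=18
step 9: P1: load  L4  ⟶  SSII  (L4)  txn=∅  M[L4]=18
step 10: P0: store L4 := 20  ⟶  MIII  (L4)  txn=BusRdX  M[L4]=18
step 11: P3: load  L4  ⟶  SIIS  (L4)  txn=BusRd+Flush  M[L4]=20
step 12: P3: load  L6  ⟶  IIIS  (L6)  txn=BusRd  M[L6]=50
step 13: P3: store L4 := 65  ⟶  IIIM  (L4)  txn=BusRdX  M[L4]=20
step 14: P0: load  L4  ⟶  SIIS  (L4)  txn=BusRd+Flush  M[L4]=65
step 15: P2: store L0 := 23  ⟶  IIMI  (L0)  txn=BusRdX  M[L0]=80
step 16: P0: store L4 := 43  ⟶  MIII  (L4)  txn=BusRdX  M[L4]=65
step 17: P2: store L4 := 1  ⟶  IIMI  (L4)  txn=BusRdX+Flush  M[L4]=43
step 18: P2: load  L4  ⟶  IIMI  (L4)  txn=∅  M[L4]=43
step 19: P3: store L4 := 89  ⟶  IIIM  (L4)  txn=BusRdX+Flush  M[L4]=1
step 20: P0: store L4 := 38  ⟶  MIII  (L4)  txn=BusRdX+Flush  M[L4]=89
step 21: P1: load  L1  ⟶  ISII  (L1)  txn=BusRd  M[L1]=0
step 22: P0: load  L4  ⟶  MIII  (L4)  txn=∅  M[L4]=89
step 23: P3: store L4 := 51  ⟶  IIIM  (L4)  txn=BusRdX+Flush  M[L4]=38
step 24: P0: store L4 := 49  ⟶  MIII  (L4)  txn=BusRdX+Flush  M[L4]=51
step 25: P2: store L0 := 85  ⟶  IIMI  (L0)  txn=∅  M[L0]=80
step 26: P3: load  L0  ⟶  IISS  (L0)  txn=BusRd+Flush  M[L0]=85
step 27: P2: store L4 := 57  ⟶  IIMI  (L4)  txn=BusRdX+Flush  M[L4]=49
step 28: P1: store L4 := 92  ⟶  IMII  (L4)  txn=BusRdX+Flush  M[L4]=57
step 29: P1: load  L0  ⟶  ISSS  (L0)  txn=BusRd  M[L0]=85

bus = BusRdX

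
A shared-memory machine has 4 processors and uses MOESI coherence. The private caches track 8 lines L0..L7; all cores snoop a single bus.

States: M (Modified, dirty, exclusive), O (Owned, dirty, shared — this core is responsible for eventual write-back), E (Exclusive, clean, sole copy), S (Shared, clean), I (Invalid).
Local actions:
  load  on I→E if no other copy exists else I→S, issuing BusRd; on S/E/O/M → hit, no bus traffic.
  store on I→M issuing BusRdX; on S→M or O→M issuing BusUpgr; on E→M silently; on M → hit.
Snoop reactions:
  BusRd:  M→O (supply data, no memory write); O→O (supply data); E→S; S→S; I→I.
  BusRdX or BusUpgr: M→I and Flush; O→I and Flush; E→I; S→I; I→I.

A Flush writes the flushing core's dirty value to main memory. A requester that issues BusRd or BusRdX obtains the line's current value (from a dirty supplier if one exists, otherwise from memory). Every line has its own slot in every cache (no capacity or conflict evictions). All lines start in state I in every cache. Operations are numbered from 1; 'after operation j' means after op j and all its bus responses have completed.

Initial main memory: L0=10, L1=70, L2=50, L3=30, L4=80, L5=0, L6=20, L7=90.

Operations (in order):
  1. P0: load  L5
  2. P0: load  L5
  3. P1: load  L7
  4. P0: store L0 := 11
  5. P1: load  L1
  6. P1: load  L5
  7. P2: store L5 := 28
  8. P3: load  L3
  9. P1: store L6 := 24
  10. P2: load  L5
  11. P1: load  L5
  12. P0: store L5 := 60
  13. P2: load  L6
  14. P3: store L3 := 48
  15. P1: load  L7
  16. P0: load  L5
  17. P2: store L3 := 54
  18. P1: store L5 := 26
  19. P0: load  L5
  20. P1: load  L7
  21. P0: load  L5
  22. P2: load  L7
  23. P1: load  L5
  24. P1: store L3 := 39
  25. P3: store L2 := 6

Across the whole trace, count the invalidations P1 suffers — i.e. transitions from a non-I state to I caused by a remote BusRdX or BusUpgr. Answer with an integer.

[1] P0: load  L5 | P0:E(0), P1:I, P2:I, P3:I | bus: BusRd
[2] P0: load  L5 | P0:E(0), P1:I, P2:I, P3:I | bus: none
[3] P1: load  L7 | P0:I, P1:E(90), P2:I, P3:I | bus: BusRd
[4] P0: store L0 := 11 | P0:M(11), P1:I, P2:I, P3:I | bus: BusRdX
[5] P1: load  L1 | P0:I, P1:E(70), P2:I, P3:I | bus: BusRd
[6] P1: load  L5 | P0:S(0), P1:S(0), P2:I, P3:I | bus: BusRd
[7] P2: store L5 := 28 | P0:I, P1:I, P2:M(28), P3:I | bus: BusRdX
[8] P3: load  L3 | P0:I, P1:I, P2:I, P3:E(30) | bus: BusRd
[9] P1: store L6 := 24 | P0:I, P1:M(24), P2:I, P3:I | bus: BusRdX
[10] P2: load  L5 | P0:I, P1:I, P2:M(28), P3:I | bus: none
[11] P1: load  L5 | P0:I, P1:S(28), P2:O(28), P3:I | bus: BusRd
[12] P0: store L5 := 60 | P0:M(60), P1:I, P2:I, P3:I | bus: BusRdX,Flush
[13] P2: load  L6 | P0:I, P1:O(24), P2:S(24), P3:I | bus: BusRd
[14] P3: store L3 := 48 | P0:I, P1:I, P2:I, P3:M(48) | bus: none
[15] P1: load  L7 | P0:I, P1:E(90), P2:I, P3:I | bus: none
[16] P0: load  L5 | P0:M(60), P1:I, P2:I, P3:I | bus: none
[17] P2: store L3 := 54 | P0:I, P1:I, P2:M(54), P3:I | bus: BusRdX,Flush
[18] P1: store L5 := 26 | P0:I, P1:M(26), P2:I, P3:I | bus: BusRdX,Flush
[19] P0: load  L5 | P0:S(26), P1:O(26), P2:I, P3:I | bus: BusRd
[20] P1: load  L7 | P0:I, P1:E(90), P2:I, P3:I | bus: none
[21] P0: load  L5 | P0:S(26), P1:O(26), P2:I, P3:I | bus: none
[22] P2: load  L7 | P0:I, P1:S(90), P2:S(90), P3:I | bus: BusRd
[23] P1: load  L5 | P0:S(26), P1:O(26), P2:I, P3:I | bus: none
[24] P1: store L3 := 39 | P0:I, P1:M(39), P2:I, P3:I | bus: BusRdX,Flush
[25] P3: store L2 := 6 | P0:I, P1:I, P2:I, P3:M(6) | bus: BusRdX

invalidations = 2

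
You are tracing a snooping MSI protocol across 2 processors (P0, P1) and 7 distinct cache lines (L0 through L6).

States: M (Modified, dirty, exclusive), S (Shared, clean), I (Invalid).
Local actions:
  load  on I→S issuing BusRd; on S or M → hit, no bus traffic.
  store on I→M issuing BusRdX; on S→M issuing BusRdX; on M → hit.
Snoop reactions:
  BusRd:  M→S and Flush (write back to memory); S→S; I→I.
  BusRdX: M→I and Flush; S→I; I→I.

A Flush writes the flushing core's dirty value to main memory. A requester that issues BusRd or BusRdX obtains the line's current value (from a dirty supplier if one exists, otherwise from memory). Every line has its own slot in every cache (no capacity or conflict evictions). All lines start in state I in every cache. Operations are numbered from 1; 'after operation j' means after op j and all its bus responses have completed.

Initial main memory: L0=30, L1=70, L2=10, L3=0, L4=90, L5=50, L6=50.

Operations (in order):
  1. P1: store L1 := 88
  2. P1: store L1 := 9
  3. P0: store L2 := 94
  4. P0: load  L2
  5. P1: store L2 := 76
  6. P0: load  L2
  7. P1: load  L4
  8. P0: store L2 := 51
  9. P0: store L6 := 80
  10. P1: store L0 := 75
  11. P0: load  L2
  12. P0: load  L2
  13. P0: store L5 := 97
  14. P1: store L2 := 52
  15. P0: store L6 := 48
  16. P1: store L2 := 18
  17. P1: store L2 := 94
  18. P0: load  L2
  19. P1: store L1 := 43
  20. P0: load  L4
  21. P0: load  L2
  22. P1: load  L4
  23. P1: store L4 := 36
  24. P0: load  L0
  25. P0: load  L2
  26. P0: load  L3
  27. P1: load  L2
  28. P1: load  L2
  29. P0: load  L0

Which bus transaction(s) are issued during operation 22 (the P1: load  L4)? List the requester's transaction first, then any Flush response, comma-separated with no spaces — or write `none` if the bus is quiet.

  op1 P1: store L1 := 88 → I/M on L1; bus BusRdX; mem=70
  op2 P1: store L1 := 9 → I/M on L1; bus (none); mem=70
  op3 P0: store L2 := 94 → M/I on L2; bus BusRdX; mem=10
  op4 P0: load  L2 → M/I on L2; bus (none); mem=10
  op5 P1: store L2 := 76 → I/M on L2; bus BusRdX Flush; mem=94
  op6 P0: load  L2 → S/S on L2; bus BusRd Flush; mem=76
  op7 P1: load  L4 → I/S on L4; bus BusRd; mem=90
  op8 P0: store L2 := 51 → M/I on L2; bus BusRdX; mem=76
  op9 P0: store L6 := 80 → M/I on L6; bus BusRdX; mem=50
  op10 P1: store L0 := 75 → I/M on L0; bus BusRdX; mem=30
  op11 P0: load  L2 → M/I on L2; bus (none); mem=76
  op12 P0: load  L2 → M/I on L2; bus (none); mem=76
  op13 P0: store L5 := 97 → M/I on L5; bus BusRdX; mem=50
  op14 P1: store L2 := 52 → I/M on L2; bus BusRdX Flush; mem=51
  op15 P0: store L6 := 48 → M/I on L6; bus (none); mem=50
  op16 P1: store L2 := 18 → I/M on L2; bus (none); mem=51
  op17 P1: store L2 := 94 → I/M on L2; bus (none); mem=51
  op18 P0: load  L2 → S/S on L2; bus BusRd Flush; mem=94
  op19 P1: store L1 := 43 → I/M on L1; bus (none); mem=70
  op20 P0: load  L4 → S/S on L4; bus BusRd; mem=90
  op21 P0: load  L2 → S/S on L2; bus (none); mem=94
  op22 P1: load  L4 → S/S on L4; bus (none); mem=90
  op23 P1: store L4 := 36 → I/M on L4; bus BusRdX; mem=90
  op24 P0: load  L0 → S/S on L0; bus BusRd Flush; mem=75
  op25 P0: load  L2 → S/S on L2; bus (none); mem=94
  op26 P0: load  L3 → S/I on L3; bus BusRd; mem=0
  op27 P1: load  L2 → S/S on L2; bus (none); mem=94
  op28 P1: load  L2 → S/S on L2; bus (none); mem=94
  op29 P0: load  L0 → S/S on L0; bus (none); mem=75

bus = none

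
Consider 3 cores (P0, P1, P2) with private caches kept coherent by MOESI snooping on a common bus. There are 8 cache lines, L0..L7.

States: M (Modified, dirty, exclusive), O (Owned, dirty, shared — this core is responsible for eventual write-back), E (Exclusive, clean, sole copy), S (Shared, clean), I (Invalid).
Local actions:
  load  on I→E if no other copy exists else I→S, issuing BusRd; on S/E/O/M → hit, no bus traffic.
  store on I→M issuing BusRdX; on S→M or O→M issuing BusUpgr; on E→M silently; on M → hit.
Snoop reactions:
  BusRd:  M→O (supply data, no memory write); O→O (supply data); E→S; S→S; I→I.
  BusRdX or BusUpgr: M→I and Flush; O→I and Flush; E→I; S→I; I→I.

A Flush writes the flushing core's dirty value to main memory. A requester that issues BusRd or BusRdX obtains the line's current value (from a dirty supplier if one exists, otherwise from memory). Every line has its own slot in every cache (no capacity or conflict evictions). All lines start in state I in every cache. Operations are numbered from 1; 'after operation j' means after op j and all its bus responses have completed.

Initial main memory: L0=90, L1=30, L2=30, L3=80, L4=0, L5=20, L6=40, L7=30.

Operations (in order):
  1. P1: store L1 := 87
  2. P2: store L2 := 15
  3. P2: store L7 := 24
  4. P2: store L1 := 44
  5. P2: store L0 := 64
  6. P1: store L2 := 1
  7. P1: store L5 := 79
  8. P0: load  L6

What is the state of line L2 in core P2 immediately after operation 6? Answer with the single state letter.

state = I

[1] P1: store L1 := 87 | P0:I, P1:M(87), P2:I | bus: BusRdX
[2] P2: store L2 := 15 | P0:I, P1:I, P2:M(15) | bus: BusRdX
[3] P2: store L7 := 24 | P0:I, P1:I, P2:M(24) | bus: BusRdX
[4] P2: store L1 := 44 | P0:I, P1:I, P2:M(44) | bus: BusRdX,Flush
[5] P2: store L0 := 64 | P0:I, P1:I, P2:M(64) | bus: BusRdX
[6] P1: store L2 := 1 | P0:I, P1:M(1), P2:I | bus: BusRdX,Flush
[7] P1: store L5 := 79 | P0:I, P1:M(79), P2:I | bus: BusRdX
[8] P0: load  L6 | P0:E(40), P1:I, P2:I | bus: BusRd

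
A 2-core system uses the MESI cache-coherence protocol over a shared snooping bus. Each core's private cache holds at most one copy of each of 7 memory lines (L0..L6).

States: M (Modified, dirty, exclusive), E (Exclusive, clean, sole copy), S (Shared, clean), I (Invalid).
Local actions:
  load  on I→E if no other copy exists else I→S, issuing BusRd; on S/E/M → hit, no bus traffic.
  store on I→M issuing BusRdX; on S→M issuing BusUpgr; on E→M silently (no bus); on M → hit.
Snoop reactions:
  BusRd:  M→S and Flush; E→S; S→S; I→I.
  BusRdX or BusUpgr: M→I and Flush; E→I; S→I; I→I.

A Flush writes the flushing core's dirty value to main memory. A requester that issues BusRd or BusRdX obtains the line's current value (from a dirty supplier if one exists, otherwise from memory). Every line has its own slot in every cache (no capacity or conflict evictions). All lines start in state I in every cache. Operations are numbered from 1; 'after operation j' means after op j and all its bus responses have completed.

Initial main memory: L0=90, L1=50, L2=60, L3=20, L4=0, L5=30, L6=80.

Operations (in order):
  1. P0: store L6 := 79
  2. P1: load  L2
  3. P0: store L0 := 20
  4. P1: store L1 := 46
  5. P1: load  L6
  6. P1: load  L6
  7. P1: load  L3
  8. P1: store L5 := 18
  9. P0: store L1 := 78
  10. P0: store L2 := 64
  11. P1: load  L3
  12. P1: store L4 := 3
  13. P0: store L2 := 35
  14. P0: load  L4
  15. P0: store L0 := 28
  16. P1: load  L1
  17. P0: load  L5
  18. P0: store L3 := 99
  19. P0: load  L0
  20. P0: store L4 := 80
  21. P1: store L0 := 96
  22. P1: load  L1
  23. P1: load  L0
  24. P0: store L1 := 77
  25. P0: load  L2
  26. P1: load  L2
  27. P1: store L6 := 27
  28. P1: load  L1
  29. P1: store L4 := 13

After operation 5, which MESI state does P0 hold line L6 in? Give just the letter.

state = S

step 1: P0: store L6 := 79  ⟶  MI  (L6)  txn=BusRdX  M[L6]=80
step 2: P1: load  L2  ⟶  IE  (L2)  txn=BusRd  M[L2]=60
step 3: P0: store L0 := 20  ⟶  MI  (L0)  txn=BusRdX  M[L0]=90
step 4: P1: store L1 := 46  ⟶  IM  (L1)  txn=BusRdX  M[L1]=50
step 5: P1: load  L6  ⟶  SS  (L6)  txn=BusRd+Flush  M[L6]=79
step 6: P1: load  L6  ⟶  SS  (L6)  txn=∅  M[L6]=79
step 7: P1: load  L3  ⟶  IE  (L3)  txn=BusRd  M[L3]=20
step 8: P1: store L5 := 18  ⟶  IM  (L5)  txn=BusRdX  M[L5]=30
step 9: P0: store L1 := 78  ⟶  MI  (L1)  txn=BusRdX+Flush  M[L1]=46
step 10: P0: store L2 := 64  ⟶  MI  (L2)  txn=BusRdX  M[L2]=60
step 11: P1: load  L3  ⟶  IE  (L3)  txn=∅  M[L3]=20
step 12: P1: store L4 := 3  ⟶  IM  (L4)  txn=BusRdX  M[L4]=0
step 13: P0: store L2 := 35  ⟶  MI  (L2)  txn=∅  M[L2]=60
step 14: P0: load  L4  ⟶  SS  (L4)  txn=BusRd+Flush  M[L4]=3
step 15: P0: store L0 := 28  ⟶  MI  (L0)  txn=∅  M[L0]=90
step 16: P1: load  L1  ⟶  SS  (L1)  txn=BusRd+Flush  M[L1]=78
step 17: P0: load  L5  ⟶  SS  (L5)  txn=BusRd+Flush  M[L5]=18
step 18: P0: store L3 := 99  ⟶  MI  (L3)  txn=BusRdX  M[L3]=20
step 19: P0: load  L0  ⟶  MI  (L0)  txn=∅  M[L0]=90
step 20: P0: store L4 := 80  ⟶  MI  (L4)  txn=BusUpgr  M[L4]=3
step 21: P1: store L0 := 96  ⟶  IM  (L0)  txn=BusRdX+Flush  M[L0]=28
step 22: P1: load  L1  ⟶  SS  (L1)  txn=∅  M[L1]=78
step 23: P1: load  L0  ⟶  IM  (L0)  txn=∅  M[L0]=28
step 24: P0: store L1 := 77  ⟶  MI  (L1)  txn=BusUpgr  M[L1]=78
step 25: P0: load  L2  ⟶  MI  (L2)  txn=∅  M[L2]=60
step 26: P1: load  L2  ⟶  SS  (L2)  txn=BusRd+Flush  M[L2]=35
step 27: P1: store L6 := 27  ⟶  IM  (L6)  txn=BusUpgr  M[L6]=79
step 28: P1: load  L1  ⟶  SS  (L1)  txn=BusRd+Flush  M[L1]=77
step 29: P1: store L4 := 13  ⟶  IM  (L4)  txn=BusRdX+Flush  M[L4]=80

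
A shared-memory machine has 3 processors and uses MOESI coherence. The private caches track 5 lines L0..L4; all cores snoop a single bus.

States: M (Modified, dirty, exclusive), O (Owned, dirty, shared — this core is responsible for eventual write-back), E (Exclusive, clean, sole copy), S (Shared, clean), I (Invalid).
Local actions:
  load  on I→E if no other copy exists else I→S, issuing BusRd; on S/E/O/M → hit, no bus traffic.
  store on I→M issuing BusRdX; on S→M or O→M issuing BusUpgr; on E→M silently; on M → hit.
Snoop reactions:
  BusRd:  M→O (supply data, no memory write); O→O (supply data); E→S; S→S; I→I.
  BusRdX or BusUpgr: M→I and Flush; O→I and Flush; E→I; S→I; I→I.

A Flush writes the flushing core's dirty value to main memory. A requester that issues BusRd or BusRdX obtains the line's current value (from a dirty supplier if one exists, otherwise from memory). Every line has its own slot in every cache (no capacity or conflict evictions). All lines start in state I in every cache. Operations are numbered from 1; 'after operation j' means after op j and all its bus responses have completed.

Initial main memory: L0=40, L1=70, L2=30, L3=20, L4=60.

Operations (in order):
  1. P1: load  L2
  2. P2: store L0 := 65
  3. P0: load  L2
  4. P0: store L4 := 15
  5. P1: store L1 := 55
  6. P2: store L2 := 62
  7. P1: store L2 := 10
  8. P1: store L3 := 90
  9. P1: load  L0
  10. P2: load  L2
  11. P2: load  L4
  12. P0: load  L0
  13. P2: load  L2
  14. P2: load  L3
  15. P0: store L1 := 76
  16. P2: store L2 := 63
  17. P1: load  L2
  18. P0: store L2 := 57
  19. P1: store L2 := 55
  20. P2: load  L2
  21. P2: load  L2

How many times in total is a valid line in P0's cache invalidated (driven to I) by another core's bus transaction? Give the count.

invalidations = 2

[1] P1: load  L2 | P0:I, P1:E(30), P2:I | bus: BusRd
[2] P2: store L0 := 65 | P0:I, P1:I, P2:M(65) | bus: BusRdX
[3] P0: load  L2 | P0:S(30), P1:S(30), P2:I | bus: BusRd
[4] P0: store L4 := 15 | P0:M(15), P1:I, P2:I | bus: BusRdX
[5] P1: store L1 := 55 | P0:I, P1:M(55), P2:I | bus: BusRdX
[6] P2: store L2 := 62 | P0:I, P1:I, P2:M(62) | bus: BusRdX
[7] P1: store L2 := 10 | P0:I, P1:M(10), P2:I | bus: BusRdX,Flush
[8] P1: store L3 := 90 | P0:I, P1:M(90), P2:I | bus: BusRdX
[9] P1: load  L0 | P0:I, P1:S(65), P2:O(65) | bus: BusRd
[10] P2: load  L2 | P0:I, P1:O(10), P2:S(10) | bus: BusRd
[11] P2: load  L4 | P0:O(15), P1:I, P2:S(15) | bus: BusRd
[12] P0: load  L0 | P0:S(65), P1:S(65), P2:O(65) | bus: BusRd
[13] P2: load  L2 | P0:I, P1:O(10), P2:S(10) | bus: none
[14] P2: load  L3 | P0:I, P1:O(90), P2:S(90) | bus: BusRd
[15] P0: store L1 := 76 | P0:M(76), P1:I, P2:I | bus: BusRdX,Flush
[16] P2: store L2 := 63 | P0:I, P1:I, P2:M(63) | bus: BusUpgr,Flush
[17] P1: load  L2 | P0:I, P1:S(63), P2:O(63) | bus: BusRd
[18] P0: store L2 := 57 | P0:M(57), P1:I, P2:I | bus: BusRdX,Flush
[19] P1: store L2 := 55 | P0:I, P1:M(55), P2:I | bus: BusRdX,Flush
[20] P2: load  L2 | P0:I, P1:O(55), P2:S(55) | bus: BusRd
[21] P2: load  L2 | P0:I, P1:O(55), P2:S(55) | bus: none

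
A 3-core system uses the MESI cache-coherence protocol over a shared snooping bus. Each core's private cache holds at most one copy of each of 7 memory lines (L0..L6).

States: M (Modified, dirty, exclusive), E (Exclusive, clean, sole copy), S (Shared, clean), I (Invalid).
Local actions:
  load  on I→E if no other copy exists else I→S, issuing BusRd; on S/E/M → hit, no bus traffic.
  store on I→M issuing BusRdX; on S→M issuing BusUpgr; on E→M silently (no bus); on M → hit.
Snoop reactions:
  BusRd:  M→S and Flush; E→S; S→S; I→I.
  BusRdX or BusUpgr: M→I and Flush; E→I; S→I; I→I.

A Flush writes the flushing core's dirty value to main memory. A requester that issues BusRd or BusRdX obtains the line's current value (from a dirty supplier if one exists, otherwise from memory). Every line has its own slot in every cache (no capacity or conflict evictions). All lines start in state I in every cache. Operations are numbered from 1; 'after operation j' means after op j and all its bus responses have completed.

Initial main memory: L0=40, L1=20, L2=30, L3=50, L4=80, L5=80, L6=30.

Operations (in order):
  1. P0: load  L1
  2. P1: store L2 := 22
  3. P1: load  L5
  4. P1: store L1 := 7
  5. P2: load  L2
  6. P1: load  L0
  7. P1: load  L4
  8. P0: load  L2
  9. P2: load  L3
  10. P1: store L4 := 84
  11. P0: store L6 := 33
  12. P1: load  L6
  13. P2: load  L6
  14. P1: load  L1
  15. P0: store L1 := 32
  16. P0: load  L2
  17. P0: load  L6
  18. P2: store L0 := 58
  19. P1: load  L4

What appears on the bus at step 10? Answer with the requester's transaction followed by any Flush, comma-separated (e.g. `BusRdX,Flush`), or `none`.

step 1: P0: load  L1  ⟶  EII  (L1)  txn=BusRd  M[L1]=20
step 2: P1: store L2 := 22  ⟶  IMI  (L2)  txn=BusRdX  M[L2]=30
step 3: P1: load  L5  ⟶  IEI  (L5)  txn=BusRd  M[L5]=80
step 4: P1: store L1 := 7  ⟶  IMI  (L1)  txn=BusRdX  M[L1]=20
step 5: P2: load  L2  ⟶  ISS  (L2)  txn=BusRd+Flush  M[L2]=22
step 6: P1: load  L0  ⟶  IEI  (L0)  txn=BusRd  M[L0]=40
step 7: P1: load  L4  ⟶  IEI  (L4)  txn=BusRd  M[L4]=80
step 8: P0: load  L2  ⟶  SSS  (L2)  txn=BusRd  M[L2]=22
step 9: P2: load  L3  ⟶  IIE  (L3)  txn=BusRd  M[L3]=50
step 10: P1: store L4 := 84  ⟶  IMI  (L4)  txn=∅  M[L4]=80
step 11: P0: store L6 := 33  ⟶  MII  (L6)  txn=BusRdX  M[L6]=30
step 12: P1: load  L6  ⟶  SSI  (L6)  txn=BusRd+Flush  M[L6]=33
step 13: P2: load  L6  ⟶  SSS  (L6)  txn=BusRd  M[L6]=33
step 14: P1: load  L1  ⟶  IMI  (L1)  txn=∅  M[L1]=20
step 15: P0: store L1 := 32  ⟶  MII  (L1)  txn=BusRdX+Flush  M[L1]=7
step 16: P0: load  L2  ⟶  SSS  (L2)  txn=∅  M[L2]=22
step 17: P0: load  L6  ⟶  SSS  (L6)  txn=∅  M[L6]=33
step 18: P2: store L0 := 58  ⟶  IIM  (L0)  txn=BusRdX  M[L0]=40
step 19: P1: load  L4  ⟶  IMI  (L4)  txn=∅  M[L4]=80

bus = none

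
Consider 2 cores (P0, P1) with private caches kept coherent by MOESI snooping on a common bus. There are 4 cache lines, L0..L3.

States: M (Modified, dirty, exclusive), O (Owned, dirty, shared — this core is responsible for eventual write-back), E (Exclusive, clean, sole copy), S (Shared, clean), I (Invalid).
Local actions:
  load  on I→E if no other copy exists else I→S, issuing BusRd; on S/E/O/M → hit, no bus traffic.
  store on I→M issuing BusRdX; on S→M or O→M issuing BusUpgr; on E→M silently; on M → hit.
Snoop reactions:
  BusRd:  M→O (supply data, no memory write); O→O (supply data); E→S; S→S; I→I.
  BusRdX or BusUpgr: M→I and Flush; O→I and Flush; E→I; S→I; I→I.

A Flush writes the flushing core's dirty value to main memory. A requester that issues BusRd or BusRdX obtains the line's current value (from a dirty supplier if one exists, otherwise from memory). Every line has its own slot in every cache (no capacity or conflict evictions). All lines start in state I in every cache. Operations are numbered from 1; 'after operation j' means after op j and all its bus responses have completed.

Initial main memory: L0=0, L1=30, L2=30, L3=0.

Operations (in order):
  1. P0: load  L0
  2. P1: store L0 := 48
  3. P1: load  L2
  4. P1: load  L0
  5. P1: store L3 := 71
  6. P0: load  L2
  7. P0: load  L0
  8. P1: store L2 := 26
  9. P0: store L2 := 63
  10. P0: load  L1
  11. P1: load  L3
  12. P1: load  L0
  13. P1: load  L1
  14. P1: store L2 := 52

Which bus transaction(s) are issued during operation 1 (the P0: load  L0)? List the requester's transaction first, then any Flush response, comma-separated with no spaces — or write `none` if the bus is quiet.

step 1: P0: load  L0  ⟶  EI  (L0)  txn=BusRd  M[L0]=0
step 2: P1: store L0 := 48  ⟶  IM  (L0)  txn=BusRdX  M[L0]=0
step 3: P1: load  L2  ⟶  IE  (L2)  txn=BusRd  M[L2]=30
step 4: P1: load  L0  ⟶  IM  (L0)  txn=∅  M[L0]=0
step 5: P1: store L3 := 71  ⟶  IM  (L3)  txn=BusRdX  M[L3]=0
step 6: P0: load  L2  ⟶  SS  (L2)  txn=BusRd  M[L2]=30
step 7: P0: load  L0  ⟶  SO  (L0)  txn=BusRd  M[L0]=0
step 8: P1: store L2 := 26  ⟶  IM  (L2)  txn=BusUpgr  M[L2]=30
step 9: P0: store L2 := 63  ⟶  MI  (L2)  txn=BusRdX+Flush  M[L2]=26
step 10: P0: load  L1  ⟶  EI  (L1)  txn=BusRd  M[L1]=30
step 11: P1: load  L3  ⟶  IM  (L3)  txn=∅  M[L3]=0
step 12: P1: load  L0  ⟶  SO  (L0)  txn=∅  M[L0]=0
step 13: P1: load  L1  ⟶  SS  (L1)  txn=BusRd  M[L1]=30
step 14: P1: store L2 := 52  ⟶  IM  (L2)  txn=BusRdX+Flush  M[L2]=63

bus = BusRd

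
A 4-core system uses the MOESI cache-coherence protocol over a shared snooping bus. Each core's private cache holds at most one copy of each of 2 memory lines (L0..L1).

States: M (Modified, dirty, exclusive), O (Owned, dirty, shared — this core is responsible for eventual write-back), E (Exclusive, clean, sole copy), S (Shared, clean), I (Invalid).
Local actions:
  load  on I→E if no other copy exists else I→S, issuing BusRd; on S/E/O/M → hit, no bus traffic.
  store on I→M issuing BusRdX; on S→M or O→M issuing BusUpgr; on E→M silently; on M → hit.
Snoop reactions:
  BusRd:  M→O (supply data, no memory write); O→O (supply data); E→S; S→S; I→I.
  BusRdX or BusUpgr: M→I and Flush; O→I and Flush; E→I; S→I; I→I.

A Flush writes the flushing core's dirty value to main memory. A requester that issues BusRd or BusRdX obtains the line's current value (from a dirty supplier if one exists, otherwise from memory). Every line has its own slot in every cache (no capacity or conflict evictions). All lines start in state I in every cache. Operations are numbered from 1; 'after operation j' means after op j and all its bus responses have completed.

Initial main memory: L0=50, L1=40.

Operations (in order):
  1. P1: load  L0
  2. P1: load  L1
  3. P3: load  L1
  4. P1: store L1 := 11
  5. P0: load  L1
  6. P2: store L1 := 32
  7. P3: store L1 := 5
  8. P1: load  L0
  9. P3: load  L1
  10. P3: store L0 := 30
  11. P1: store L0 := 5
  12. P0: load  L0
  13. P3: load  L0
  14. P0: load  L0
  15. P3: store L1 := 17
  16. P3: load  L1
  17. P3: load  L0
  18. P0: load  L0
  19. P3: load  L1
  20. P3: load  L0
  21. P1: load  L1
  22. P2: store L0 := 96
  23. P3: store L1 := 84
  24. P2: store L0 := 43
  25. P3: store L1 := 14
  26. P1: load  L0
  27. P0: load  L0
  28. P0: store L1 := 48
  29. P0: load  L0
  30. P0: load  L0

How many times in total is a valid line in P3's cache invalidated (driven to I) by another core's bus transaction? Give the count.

invalidations = 4

  op1 P1: load  L0 → I/E/I/I on L0; bus BusRd; mem=50
  op2 P1: load  L1 → I/E/I/I on L1; bus BusRd; mem=40
  op3 P3: load  L1 → I/S/I/S on L1; bus BusRd; mem=40
  op4 P1: store L1 := 11 → I/M/I/I on L1; bus BusUpgr; mem=40
  op5 P0: load  L1 → S/O/I/I on L1; bus BusRd; mem=40
  op6 P2: store L1 := 32 → I/I/M/I on L1; bus BusRdX Flush; mem=11
  op7 P3: store L1 := 5 → I/I/I/M on L1; bus BusRdX Flush; mem=32
  op8 P1: load  L0 → I/E/I/I on L0; bus (none); mem=50
  op9 P3: load  L1 → I/I/I/M on L1; bus (none); mem=32
  op10 P3: store L0 := 30 → I/I/I/M on L0; bus BusRdX; mem=50
  op11 P1: store L0 := 5 → I/M/I/I on L0; bus BusRdX Flush; mem=30
  op12 P0: load  L0 → S/O/I/I on L0; bus BusRd; mem=30
  op13 P3: load  L0 → S/O/I/S on L0; bus BusRd; mem=30
  op14 P0: load  L0 → S/O/I/S on L0; bus (none); mem=30
  op15 P3: store L1 := 17 → I/I/I/M on L1; bus (none); mem=32
  op16 P3: load  L1 → I/I/I/M on L1; bus (none); mem=32
  op17 P3: load  L0 → S/O/I/S on L0; bus (none); mem=30
  op18 P0: load  L0 → S/O/I/S on L0; bus (none); mem=30
  op19 P3: load  L1 → I/I/I/M on L1; bus (none); mem=32
  op20 P3: load  L0 → S/O/I/S on L0; bus (none); mem=30
  op21 P1: load  L1 → I/S/I/O on L1; bus BusRd; mem=32
  op22 P2: store L0 := 96 → I/I/M/I on L0; bus BusRdX Flush; mem=5
  op23 P3: store L1 := 84 → I/I/I/M on L1; bus BusUpgr; mem=32
  op24 P2: store L0 := 43 → I/I/M/I on L0; bus (none); mem=5
  op25 P3: store L1 := 14 → I/I/I/M on L1; bus (none); mem=32
  op26 P1: load  L0 → I/S/O/I on L0; bus BusRd; mem=5
  op27 P0: load  L0 → S/S/O/I on L0; bus BusRd; mem=5
  op28 P0: store L1 := 48 → M/I/I/I on L1; bus BusRdX Flush; mem=14
  op29 P0: load  L0 → S/S/O/I on L0; bus (none); mem=5
  op30 P0: load  L0 → S/S/O/I on L0; bus (none); mem=5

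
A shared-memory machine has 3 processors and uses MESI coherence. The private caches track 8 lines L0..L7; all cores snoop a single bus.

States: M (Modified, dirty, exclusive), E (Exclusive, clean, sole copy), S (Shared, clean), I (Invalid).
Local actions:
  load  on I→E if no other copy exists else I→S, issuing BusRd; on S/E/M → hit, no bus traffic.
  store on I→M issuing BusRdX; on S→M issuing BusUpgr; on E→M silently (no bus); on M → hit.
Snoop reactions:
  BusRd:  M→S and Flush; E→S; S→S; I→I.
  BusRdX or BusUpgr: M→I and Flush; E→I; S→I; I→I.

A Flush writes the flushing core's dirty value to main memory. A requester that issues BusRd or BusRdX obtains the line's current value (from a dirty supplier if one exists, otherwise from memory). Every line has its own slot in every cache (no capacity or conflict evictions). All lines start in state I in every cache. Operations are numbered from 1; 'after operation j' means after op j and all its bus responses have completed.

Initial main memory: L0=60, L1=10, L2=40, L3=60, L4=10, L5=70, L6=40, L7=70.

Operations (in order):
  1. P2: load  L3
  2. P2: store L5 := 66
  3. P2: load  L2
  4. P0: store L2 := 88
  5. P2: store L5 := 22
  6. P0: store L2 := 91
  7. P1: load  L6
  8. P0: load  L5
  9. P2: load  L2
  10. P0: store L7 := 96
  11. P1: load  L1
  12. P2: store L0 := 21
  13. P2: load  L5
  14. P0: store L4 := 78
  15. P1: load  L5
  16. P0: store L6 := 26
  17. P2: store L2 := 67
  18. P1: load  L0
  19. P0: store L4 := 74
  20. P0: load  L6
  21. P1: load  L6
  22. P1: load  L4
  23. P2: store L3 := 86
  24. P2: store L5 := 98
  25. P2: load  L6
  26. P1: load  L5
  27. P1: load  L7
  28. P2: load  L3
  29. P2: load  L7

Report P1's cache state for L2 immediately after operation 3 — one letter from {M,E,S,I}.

[1] P2: load  L3 | P0:I, P1:I, P2:E(60) | bus: BusRd
[2] P2: store L5 := 66 | P0:I, P1:I, P2:M(66) | bus: BusRdX
[3] P2: load  L2 | P0:I, P1:I, P2:E(40) | bus: BusRd
[4] P0: store L2 := 88 | P0:M(88), P1:I, P2:I | bus: BusRdX
[5] P2: store L5 := 22 | P0:I, P1:I, P2:M(22) | bus: none
[6] P0: store L2 := 91 | P0:M(91), P1:I, P2:I | bus: none
[7] P1: load  L6 | P0:I, P1:E(40), P2:I | bus: BusRd
[8] P0: load  L5 | P0:S(22), P1:I, P2:S(22) | bus: BusRd,Flush
[9] P2: load  L2 | P0:S(91), P1:I, P2:S(91) | bus: BusRd,Flush
[10] P0: store L7 := 96 | P0:M(96), P1:I, P2:I | bus: BusRdX
[11] P1: load  L1 | P0:I, P1:E(10), P2:I | bus: BusRd
[12] P2: store L0 := 21 | P0:I, P1:I, P2:M(21) | bus: BusRdX
[13] P2: load  L5 | P0:S(22), P1:I, P2:S(22) | bus: none
[14] P0: store L4 := 78 | P0:M(78), P1:I, P2:I | bus: BusRdX
[15] P1: load  L5 | P0:S(22), P1:S(22), P2:S(22) | bus: BusRd
[16] P0: store L6 := 26 | P0:M(26), P1:I, P2:I | bus: BusRdX
[17] P2: store L2 := 67 | P0:I, P1:I, P2:M(67) | bus: BusUpgr
[18] P1: load  L0 | P0:I, P1:S(21), P2:S(21) | bus: BusRd,Flush
[19] P0: store L4 := 74 | P0:M(74), P1:I, P2:I | bus: none
[20] P0: load  L6 | P0:M(26), P1:I, P2:I | bus: none
[21] P1: load  L6 | P0:S(26), P1:S(26), P2:I | bus: BusRd,Flush
[22] P1: load  L4 | P0:S(74), P1:S(74), P2:I | bus: BusRd,Flush
[23] P2: store L3 := 86 | P0:I, P1:I, P2:M(86) | bus: none
[24] P2: store L5 := 98 | P0:I, P1:I, P2:M(98) | bus: BusUpgr
[25] P2: load  L6 | P0:S(26), P1:S(26), P2:S(26) | bus: BusRd
[26] P1: load  L5 | P0:I, P1:S(98), P2:S(98) | bus: BusRd,Flush
[27] P1: load  L7 | P0:S(96), P1:S(96), P2:I | bus: BusRd,Flush
[28] P2: load  L3 | P0:I, P1:I, P2:M(86) | bus: none
[29] P2: load  L7 | P0:S(96), P1:S(96), P2:S(96) | bus: BusRd

state = I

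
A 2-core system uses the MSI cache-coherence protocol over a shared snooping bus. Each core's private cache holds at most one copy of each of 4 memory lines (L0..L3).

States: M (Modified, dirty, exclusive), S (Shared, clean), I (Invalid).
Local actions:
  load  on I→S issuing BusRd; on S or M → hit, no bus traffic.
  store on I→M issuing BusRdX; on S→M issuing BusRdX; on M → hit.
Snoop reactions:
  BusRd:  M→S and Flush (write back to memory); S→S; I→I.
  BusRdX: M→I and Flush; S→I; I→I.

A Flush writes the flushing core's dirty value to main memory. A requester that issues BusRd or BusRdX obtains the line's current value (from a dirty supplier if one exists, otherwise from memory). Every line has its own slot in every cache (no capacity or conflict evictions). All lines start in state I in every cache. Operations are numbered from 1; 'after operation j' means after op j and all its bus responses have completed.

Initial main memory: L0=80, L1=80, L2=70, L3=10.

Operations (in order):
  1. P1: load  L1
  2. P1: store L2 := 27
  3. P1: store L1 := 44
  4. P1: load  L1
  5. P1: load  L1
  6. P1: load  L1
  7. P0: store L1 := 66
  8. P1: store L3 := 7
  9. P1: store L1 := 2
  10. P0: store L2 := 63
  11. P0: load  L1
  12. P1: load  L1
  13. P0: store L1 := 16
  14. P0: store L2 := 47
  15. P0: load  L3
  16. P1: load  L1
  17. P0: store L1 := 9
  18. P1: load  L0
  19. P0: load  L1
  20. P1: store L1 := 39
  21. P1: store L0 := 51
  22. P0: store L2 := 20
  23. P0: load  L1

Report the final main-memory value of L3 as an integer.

memory[L3] = 7

step 1: P1: load  L1  ⟶  IS  (L1)  txn=BusRd  M[L1]=80
step 2: P1: store L2 := 27  ⟶  IM  (L2)  txn=BusRdX  M[L2]=70
step 3: P1: store L1 := 44  ⟶  IM  (L1)  txn=BusRdX  M[L1]=80
step 4: P1: load  L1  ⟶  IM  (L1)  txn=∅  M[L1]=80
step 5: P1: load  L1  ⟶  IM  (L1)  txn=∅  M[L1]=80
step 6: P1: load  L1  ⟶  IM  (L1)  txn=∅  M[L1]=80
step 7: P0: store L1 := 66  ⟶  MI  (L1)  txn=BusRdX+Flush  M[L1]=44
step 8: P1: store L3 := 7  ⟶  IM  (L3)  txn=BusRdX  M[L3]=10
step 9: P1: store L1 := 2  ⟶  IM  (L1)  txn=BusRdX+Flush  M[L1]=66
step 10: P0: store L2 := 63  ⟶  MI  (L2)  txn=BusRdX+Flush  M[L2]=27
step 11: P0: load  L1  ⟶  SS  (L1)  txn=BusRd+Flush  M[L1]=2
step 12: P1: load  L1  ⟶  SS  (L1)  txn=∅  M[L1]=2
step 13: P0: store L1 := 16  ⟶  MI  (L1)  txn=BusRdX  M[L1]=2
step 14: P0: store L2 := 47  ⟶  MI  (L2)  txn=∅  M[L2]=27
step 15: P0: load  L3  ⟶  SS  (L3)  txn=BusRd+Flush  M[L3]=7
step 16: P1: load  L1  ⟶  SS  (L1)  txn=BusRd+Flush  M[L1]=16
step 17: P0: store L1 := 9  ⟶  MI  (L1)  txn=BusRdX  M[L1]=16
step 18: P1: load  L0  ⟶  IS  (L0)  txn=BusRd  M[L0]=80
step 19: P0: load  L1  ⟶  MI  (L1)  txn=∅  M[L1]=16
step 20: P1: store L1 := 39  ⟶  IM  (L1)  txn=BusRdX+Flush  M[L1]=9
step 21: P1: store L0 := 51  ⟶  IM  (L0)  txn=BusRdX  M[L0]=80
step 22: P0: store L2 := 20  ⟶  MI  (L2)  txn=∅  M[L2]=27
step 23: P0: load  L1  ⟶  SS  (L1)  txn=BusRd+Flush  M[L1]=39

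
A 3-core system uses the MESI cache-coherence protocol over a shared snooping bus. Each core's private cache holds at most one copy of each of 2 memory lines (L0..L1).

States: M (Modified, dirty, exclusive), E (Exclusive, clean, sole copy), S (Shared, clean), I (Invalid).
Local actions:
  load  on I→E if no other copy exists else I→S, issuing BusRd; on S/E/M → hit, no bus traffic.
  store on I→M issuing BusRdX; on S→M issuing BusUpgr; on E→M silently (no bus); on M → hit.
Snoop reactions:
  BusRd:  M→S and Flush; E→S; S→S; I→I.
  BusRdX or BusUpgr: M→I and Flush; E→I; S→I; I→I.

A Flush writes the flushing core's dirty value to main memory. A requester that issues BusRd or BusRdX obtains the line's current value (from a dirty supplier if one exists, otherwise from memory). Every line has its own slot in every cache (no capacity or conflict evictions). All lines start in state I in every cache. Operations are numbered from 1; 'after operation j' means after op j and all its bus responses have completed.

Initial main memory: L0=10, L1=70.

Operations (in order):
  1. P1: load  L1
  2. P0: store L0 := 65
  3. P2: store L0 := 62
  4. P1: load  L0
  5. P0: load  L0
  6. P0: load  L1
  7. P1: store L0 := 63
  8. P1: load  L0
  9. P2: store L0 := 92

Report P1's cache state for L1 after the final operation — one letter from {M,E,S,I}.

state = S

  op1 P1: load  L1 → I/E/I on L1; bus BusRd; mem=70
  op2 P0: store L0 := 65 → M/I/I on L0; bus BusRdX; mem=10
  op3 P2: store L0 := 62 → I/I/M on L0; bus BusRdX Flush; mem=65
  op4 P1: load  L0 → I/S/S on L0; bus BusRd Flush; mem=62
  op5 P0: load  L0 → S/S/S on L0; bus BusRd; mem=62
  op6 P0: load  L1 → S/S/I on L1; bus BusRd; mem=70
  op7 P1: store L0 := 63 → I/M/I on L0; bus BusUpgr; mem=62
  op8 P1: load  L0 → I/M/I on L0; bus (none); mem=62
  op9 P2: store L0 := 92 → I/I/M on L0; bus BusRdX Flush; mem=63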